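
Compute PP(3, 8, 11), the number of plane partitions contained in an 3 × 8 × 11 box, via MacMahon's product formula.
PP(3, 8, 11) = 4783805983320

Evaluate the triple product over i = 1..3, j = 1..8, k = 1..11. The factors are (2/1) · (3/2) · (4/3) · (5/4) · (6/5) · (7/6) · (8/7) · (9/8) · … (264 factors total). The numerators and denominators telescope so the product is an integer; carrying out the multiplication exactly gives PP(3, 8, 11) = 4783805983320.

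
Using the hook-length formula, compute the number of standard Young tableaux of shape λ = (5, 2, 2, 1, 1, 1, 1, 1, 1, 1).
# SYT of shape (5, 2, 2, 1, 1, 1, 1, 1, 1, 1) = 45760

Hook-length formula: f^λ = n! / Π hook(c), product over all cells c of the Young diagram. For λ = (5, 2, 2, 1, 1, 1, 1, 1, 1, 1), n = 16 boxes. Hook lengths by row (left-to-right, top-to-bottom): [14, 6, 3, 2, 1]; [10, 2]; [9, 1]; [7]; [6]; [5]; [4]; [3]; [2]; [1]. Product of hooks = 457228800. So f^λ = 16! / 457228800 = 20922789888000 / 457228800 = 45760.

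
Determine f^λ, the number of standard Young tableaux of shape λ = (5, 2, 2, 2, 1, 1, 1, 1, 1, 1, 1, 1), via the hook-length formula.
# SYT of shape (5, 2, 2, 2, 1, 1, 1, 1, 1, 1, 1, 1) = 566865

Hook-length formula: f^λ = n! / Π hook(c), product over all cells c of the Young diagram. For λ = (5, 2, 2, 2, 1, 1, 1, 1, 1, 1, 1, 1), n = 19 boxes. Hook lengths by row (left-to-right, top-to-bottom): [16, 7, 3, 2, 1]; [12, 3]; [11, 2]; [10, 1]; [8]; [7]; [6]; [5]; [4]; [3]; [2]; [1]. Product of hooks = 214592716800. So f^λ = 19! / 214592716800 = 121645100408832000 / 214592716800 = 566865.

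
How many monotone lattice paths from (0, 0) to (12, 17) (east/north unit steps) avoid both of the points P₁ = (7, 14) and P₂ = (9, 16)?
Number of paths = 40003075

Inclusion–exclusion. Total paths: C(29, 12) = 51895935. Through P₁: C(21, 7)·C(8, 5) = 6511680. Through P₂: C(25, 9)·C(4, 3) = 8171900. Since P₁ is strictly southwest of P₂, a monotone path through both must visit P₁ then P₂; paths through both = C(21, 7)·C(4, 2)·C(4, 3) = 2790720. Avoid both = 51895935 − 6511680 − 8171900 + 2790720 = 40003075.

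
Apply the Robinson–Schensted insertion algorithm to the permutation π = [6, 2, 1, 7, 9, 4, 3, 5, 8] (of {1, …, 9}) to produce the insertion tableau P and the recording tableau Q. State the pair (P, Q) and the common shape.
P = [1, 3, 5, 8] / [2, 4, 9] / [6, 7];  Q = [1, 4, 5, 9] / [2, 6, 8] / [3, 7];  common shape = (4, 3, 2)

Row-insert the values π_1, π_2, … into P one at a time, bumping the leftmost entry strictly greater than the inserted value down to the next row. The recording tableau Q records, in position (i, j), the step at which that cell was added to P.
  Insert 6 (step 1): P = [6];  Q = [1]
  Insert 2 (step 2): P = [2] / [6];  Q = [1] / [2]
  Insert 1 (step 3): P = [1] / [2] / [6];  Q = [1] / [2] / [3]
  Insert 7 (step 4): P = [1, 7] / [2] / [6];  Q = [1, 4] / [2] / [3]
  Insert 9 (step 5): P = [1, 7, 9] / [2] / [6];  Q = [1, 4, 5] / [2] / [3]
  Insert 4 (step 6): P = [1, 4, 9] / [2, 7] / [6];  Q = [1, 4, 5] / [2, 6] / [3]
  Insert 3 (step 7): P = [1, 3, 9] / [2, 4] / [6, 7];  Q = [1, 4, 5] / [2, 6] / [3, 7]
  Insert 5 (step 8): P = [1, 3, 5] / [2, 4, 9] / [6, 7];  Q = [1, 4, 5] / [2, 6, 8] / [3, 7]
  Insert 8 (step 9): P = [1, 3, 5, 8] / [2, 4, 9] / [6, 7];  Q = [1, 4, 5, 9] / [2, 6, 8] / [3, 7]
Final shape: (4, 3, 2).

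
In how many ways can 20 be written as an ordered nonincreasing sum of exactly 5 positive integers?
p(20, 5 parts) = 84

Partitions of n into exactly k parts are in bijection with partitions of n − k into at most k parts (subtract 1 from each part). So p(20, exactly 5) = p(15, parts ≤ 5). Computing via the recurrence p(m, j) = p(m, j−1) + p(m−j, j) gives 84.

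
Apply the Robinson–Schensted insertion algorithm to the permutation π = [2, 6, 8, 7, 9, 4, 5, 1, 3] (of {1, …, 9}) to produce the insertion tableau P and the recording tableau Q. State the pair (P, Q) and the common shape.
P = [1, 3, 5, 9] / [2, 4] / [6, 7] / [8];  Q = [1, 2, 3, 5] / [4, 7] / [6, 9] / [8];  common shape = (4, 2, 2, 1)

Row-insert the values π_1, π_2, … into P one at a time, bumping the leftmost entry strictly greater than the inserted value down to the next row. The recording tableau Q records, in position (i, j), the step at which that cell was added to P.
  Insert 2 (step 1): P = [2];  Q = [1]
  Insert 6 (step 2): P = [2, 6];  Q = [1, 2]
  Insert 8 (step 3): P = [2, 6, 8];  Q = [1, 2, 3]
  Insert 7 (step 4): P = [2, 6, 7] / [8];  Q = [1, 2, 3] / [4]
  Insert 9 (step 5): P = [2, 6, 7, 9] / [8];  Q = [1, 2, 3, 5] / [4]
  Insert 4 (step 6): P = [2, 4, 7, 9] / [6] / [8];  Q = [1, 2, 3, 5] / [4] / [6]
  Insert 5 (step 7): P = [2, 4, 5, 9] / [6, 7] / [8];  Q = [1, 2, 3, 5] / [4, 7] / [6]
  Insert 1 (step 8): P = [1, 4, 5, 9] / [2, 7] / [6] / [8];  Q = [1, 2, 3, 5] / [4, 7] / [6] / [8]
  Insert 3 (step 9): P = [1, 3, 5, 9] / [2, 4] / [6, 7] / [8];  Q = [1, 2, 3, 5] / [4, 7] / [6, 9] / [8]
Final shape: (4, 2, 2, 1).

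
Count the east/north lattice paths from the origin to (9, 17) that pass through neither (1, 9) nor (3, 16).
Number of paths = 2991587

Inclusion–exclusion. Total paths: C(26, 9) = 3124550. Through P₁: C(10, 1)·C(16, 8) = 128700. Through P₂: C(19, 3)·C(7, 6) = 6783. Since P₁ is strictly southwest of P₂, a monotone path through both must visit P₁ then P₂; paths through both = C(10, 1)·C(9, 2)·C(7, 6) = 2520. Avoid both = 3124550 − 128700 − 6783 + 2520 = 2991587.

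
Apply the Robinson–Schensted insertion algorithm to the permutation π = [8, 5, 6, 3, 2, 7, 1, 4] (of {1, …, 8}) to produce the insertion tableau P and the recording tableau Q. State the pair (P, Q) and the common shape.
P = [1, 4, 7] / [2, 6] / [3] / [5] / [8];  Q = [1, 3, 6] / [2, 8] / [4] / [5] / [7];  common shape = (3, 2, 1, 1, 1)

Row-insert the values π_1, π_2, … into P one at a time, bumping the leftmost entry strictly greater than the inserted value down to the next row. The recording tableau Q records, in position (i, j), the step at which that cell was added to P.
  Insert 8 (step 1): P = [8];  Q = [1]
  Insert 5 (step 2): P = [5] / [8];  Q = [1] / [2]
  Insert 6 (step 3): P = [5, 6] / [8];  Q = [1, 3] / [2]
  Insert 3 (step 4): P = [3, 6] / [5] / [8];  Q = [1, 3] / [2] / [4]
  Insert 2 (step 5): P = [2, 6] / [3] / [5] / [8];  Q = [1, 3] / [2] / [4] / [5]
  Insert 7 (step 6): P = [2, 6, 7] / [3] / [5] / [8];  Q = [1, 3, 6] / [2] / [4] / [5]
  Insert 1 (step 7): P = [1, 6, 7] / [2] / [3] / [5] / [8];  Q = [1, 3, 6] / [2] / [4] / [5] / [7]
  Insert 4 (step 8): P = [1, 4, 7] / [2, 6] / [3] / [5] / [8];  Q = [1, 3, 6] / [2, 8] / [4] / [5] / [7]
Final shape: (3, 2, 1, 1, 1).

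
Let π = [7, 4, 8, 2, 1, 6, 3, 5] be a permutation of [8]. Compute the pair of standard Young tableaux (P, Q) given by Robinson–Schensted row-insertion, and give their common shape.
P = [1, 3, 5] / [2, 6] / [4, 8] / [7];  Q = [1, 3, 8] / [2, 6] / [4, 7] / [5];  common shape = (3, 2, 2, 1)

Row-insert the values π_1, π_2, … into P one at a time, bumping the leftmost entry strictly greater than the inserted value down to the next row. The recording tableau Q records, in position (i, j), the step at which that cell was added to P.
  Insert 7 (step 1): P = [7];  Q = [1]
  Insert 4 (step 2): P = [4] / [7];  Q = [1] / [2]
  Insert 8 (step 3): P = [4, 8] / [7];  Q = [1, 3] / [2]
  Insert 2 (step 4): P = [2, 8] / [4] / [7];  Q = [1, 3] / [2] / [4]
  Insert 1 (step 5): P = [1, 8] / [2] / [4] / [7];  Q = [1, 3] / [2] / [4] / [5]
  Insert 6 (step 6): P = [1, 6] / [2, 8] / [4] / [7];  Q = [1, 3] / [2, 6] / [4] / [5]
  Insert 3 (step 7): P = [1, 3] / [2, 6] / [4, 8] / [7];  Q = [1, 3] / [2, 6] / [4, 7] / [5]
  Insert 5 (step 8): P = [1, 3, 5] / [2, 6] / [4, 8] / [7];  Q = [1, 3, 8] / [2, 6] / [4, 7] / [5]
Final shape: (3, 2, 2, 1).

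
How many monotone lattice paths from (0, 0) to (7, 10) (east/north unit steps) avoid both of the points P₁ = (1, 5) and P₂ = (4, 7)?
Number of paths = 11276

Inclusion–exclusion. Total paths: C(17, 7) = 19448. Through P₁: C(6, 1)·C(11, 6) = 2772. Through P₂: C(11, 4)·C(6, 3) = 6600. Since P₁ is strictly southwest of P₂, a monotone path through both must visit P₁ then P₂; paths through both = C(6, 1)·C(5, 3)·C(6, 3) = 1200. Avoid both = 19448 − 2772 − 6600 + 1200 = 11276.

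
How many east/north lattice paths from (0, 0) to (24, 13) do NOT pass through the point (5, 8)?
Number of paths = 3507764652

Total paths from (0, 0) to (24, 13): C(37, 24) = 3562467300. Paths through (5, 8): (paths (0, 0) → (5, 8)) × (paths (5, 8) → (24, 13)) = C(13, 5) · C(24, 19) = 1287 · 42504 = 54702648. Avoidance count = 3562467300 − 54702648 = 3507764652.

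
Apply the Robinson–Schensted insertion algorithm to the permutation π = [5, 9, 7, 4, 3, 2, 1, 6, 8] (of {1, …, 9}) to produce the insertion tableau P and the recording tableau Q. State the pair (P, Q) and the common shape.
P = [1, 6, 8] / [2, 7] / [3] / [4] / [5] / [9];  Q = [1, 2, 9] / [3, 8] / [4] / [5] / [6] / [7];  common shape = (3, 2, 1, 1, 1, 1)

Row-insert the values π_1, π_2, … into P one at a time, bumping the leftmost entry strictly greater than the inserted value down to the next row. The recording tableau Q records, in position (i, j), the step at which that cell was added to P.
  Insert 5 (step 1): P = [5];  Q = [1]
  Insert 9 (step 2): P = [5, 9];  Q = [1, 2]
  Insert 7 (step 3): P = [5, 7] / [9];  Q = [1, 2] / [3]
  Insert 4 (step 4): P = [4, 7] / [5] / [9];  Q = [1, 2] / [3] / [4]
  Insert 3 (step 5): P = [3, 7] / [4] / [5] / [9];  Q = [1, 2] / [3] / [4] / [5]
  Insert 2 (step 6): P = [2, 7] / [3] / [4] / [5] / [9];  Q = [1, 2] / [3] / [4] / [5] / [6]
  Insert 1 (step 7): P = [1, 7] / [2] / [3] / [4] / [5] / [9];  Q = [1, 2] / [3] / [4] / [5] / [6] / [7]
  Insert 6 (step 8): P = [1, 6] / [2, 7] / [3] / [4] / [5] / [9];  Q = [1, 2] / [3, 8] / [4] / [5] / [6] / [7]
  Insert 8 (step 9): P = [1, 6, 8] / [2, 7] / [3] / [4] / [5] / [9];  Q = [1, 2, 9] / [3, 8] / [4] / [5] / [6] / [7]
Final shape: (3, 2, 1, 1, 1, 1).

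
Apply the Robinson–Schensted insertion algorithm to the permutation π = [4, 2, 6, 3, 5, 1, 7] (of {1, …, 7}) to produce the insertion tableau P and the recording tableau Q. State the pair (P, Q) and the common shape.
P = [1, 3, 5, 7] / [2, 6] / [4];  Q = [1, 3, 5, 7] / [2, 4] / [6];  common shape = (4, 2, 1)

Row-insert the values π_1, π_2, … into P one at a time, bumping the leftmost entry strictly greater than the inserted value down to the next row. The recording tableau Q records, in position (i, j), the step at which that cell was added to P.
  Insert 4 (step 1): P = [4];  Q = [1]
  Insert 2 (step 2): P = [2] / [4];  Q = [1] / [2]
  Insert 6 (step 3): P = [2, 6] / [4];  Q = [1, 3] / [2]
  Insert 3 (step 4): P = [2, 3] / [4, 6];  Q = [1, 3] / [2, 4]
  Insert 5 (step 5): P = [2, 3, 5] / [4, 6];  Q = [1, 3, 5] / [2, 4]
  Insert 1 (step 6): P = [1, 3, 5] / [2, 6] / [4];  Q = [1, 3, 5] / [2, 4] / [6]
  Insert 7 (step 7): P = [1, 3, 5, 7] / [2, 6] / [4];  Q = [1, 3, 5, 7] / [2, 4] / [6]
Final shape: (4, 2, 1).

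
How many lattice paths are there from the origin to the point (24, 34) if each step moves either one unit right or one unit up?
Number of paths = 12832205713993575

A monotone lattice path from (0, 0) to (24, 34) consists of 24 east steps and 34 north steps in some order, so it is determined by which 24 of the 58 steps are east. The count is C(58, 24) = 12832205713993575.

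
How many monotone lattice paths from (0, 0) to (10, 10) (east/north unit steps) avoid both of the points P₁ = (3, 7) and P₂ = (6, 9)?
Number of paths = 151331

Inclusion–exclusion. Total paths: C(20, 10) = 184756. Through P₁: C(10, 3)·C(10, 7) = 14400. Through P₂: C(15, 6)·C(5, 4) = 25025. Since P₁ is strictly southwest of P₂, a monotone path through both must visit P₁ then P₂; paths through both = C(10, 3)·C(5, 3)·C(5, 4) = 6000. Avoid both = 184756 − 14400 − 25025 + 6000 = 151331.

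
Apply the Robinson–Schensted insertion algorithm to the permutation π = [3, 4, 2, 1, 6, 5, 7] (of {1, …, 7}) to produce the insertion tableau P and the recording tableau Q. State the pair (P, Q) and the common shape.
P = [1, 4, 5, 7] / [2, 6] / [3];  Q = [1, 2, 5, 7] / [3, 6] / [4];  common shape = (4, 2, 1)

Row-insert the values π_1, π_2, … into P one at a time, bumping the leftmost entry strictly greater than the inserted value down to the next row. The recording tableau Q records, in position (i, j), the step at which that cell was added to P.
  Insert 3 (step 1): P = [3];  Q = [1]
  Insert 4 (step 2): P = [3, 4];  Q = [1, 2]
  Insert 2 (step 3): P = [2, 4] / [3];  Q = [1, 2] / [3]
  Insert 1 (step 4): P = [1, 4] / [2] / [3];  Q = [1, 2] / [3] / [4]
  Insert 6 (step 5): P = [1, 4, 6] / [2] / [3];  Q = [1, 2, 5] / [3] / [4]
  Insert 5 (step 6): P = [1, 4, 5] / [2, 6] / [3];  Q = [1, 2, 5] / [3, 6] / [4]
  Insert 7 (step 7): P = [1, 4, 5, 7] / [2, 6] / [3];  Q = [1, 2, 5, 7] / [3, 6] / [4]
Final shape: (4, 2, 1).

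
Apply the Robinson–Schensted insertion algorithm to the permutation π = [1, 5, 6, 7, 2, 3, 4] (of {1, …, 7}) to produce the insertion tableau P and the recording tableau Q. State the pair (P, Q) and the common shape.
P = [1, 2, 3, 4] / [5, 6, 7];  Q = [1, 2, 3, 4] / [5, 6, 7];  common shape = (4, 3)

Row-insert the values π_1, π_2, … into P one at a time, bumping the leftmost entry strictly greater than the inserted value down to the next row. The recording tableau Q records, in position (i, j), the step at which that cell was added to P.
  Insert 1 (step 1): P = [1];  Q = [1]
  Insert 5 (step 2): P = [1, 5];  Q = [1, 2]
  Insert 6 (step 3): P = [1, 5, 6];  Q = [1, 2, 3]
  Insert 7 (step 4): P = [1, 5, 6, 7];  Q = [1, 2, 3, 4]
  Insert 2 (step 5): P = [1, 2, 6, 7] / [5];  Q = [1, 2, 3, 4] / [5]
  Insert 3 (step 6): P = [1, 2, 3, 7] / [5, 6];  Q = [1, 2, 3, 4] / [5, 6]
  Insert 4 (step 7): P = [1, 2, 3, 4] / [5, 6, 7];  Q = [1, 2, 3, 4] / [5, 6, 7]
Final shape: (4, 3).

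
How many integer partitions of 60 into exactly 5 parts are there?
p(60, 5 parts) = 5260

Partitions of n into exactly k parts are in bijection with partitions of n − k into at most k parts (subtract 1 from each part). So p(60, exactly 5) = p(55, parts ≤ 5). Computing via the recurrence p(m, j) = p(m, j−1) + p(m−j, j) gives 5260.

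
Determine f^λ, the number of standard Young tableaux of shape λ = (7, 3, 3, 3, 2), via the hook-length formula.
# SYT of shape (7, 3, 3, 3, 2) = 3508596

Hook-length formula: f^λ = n! / Π hook(c), product over all cells c of the Young diagram. For λ = (7, 3, 3, 3, 2), n = 18 boxes. Hook lengths by row (left-to-right, top-to-bottom): [11, 10, 8, 4, 3, 2, 1]; [6, 5, 3]; [5, 4, 2]; [4, 3, 1]; [2, 1]. Product of hooks = 1824768000. So f^λ = 18! / 1824768000 = 6402373705728000 / 1824768000 = 3508596.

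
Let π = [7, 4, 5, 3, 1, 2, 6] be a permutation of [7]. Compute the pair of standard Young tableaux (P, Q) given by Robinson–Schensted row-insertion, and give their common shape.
P = [1, 2, 6] / [3, 5] / [4] / [7];  Q = [1, 3, 7] / [2, 6] / [4] / [5];  common shape = (3, 2, 1, 1)

Row-insert the values π_1, π_2, … into P one at a time, bumping the leftmost entry strictly greater than the inserted value down to the next row. The recording tableau Q records, in position (i, j), the step at which that cell was added to P.
  Insert 7 (step 1): P = [7];  Q = [1]
  Insert 4 (step 2): P = [4] / [7];  Q = [1] / [2]
  Insert 5 (step 3): P = [4, 5] / [7];  Q = [1, 3] / [2]
  Insert 3 (step 4): P = [3, 5] / [4] / [7];  Q = [1, 3] / [2] / [4]
  Insert 1 (step 5): P = [1, 5] / [3] / [4] / [7];  Q = [1, 3] / [2] / [4] / [5]
  Insert 2 (step 6): P = [1, 2] / [3, 5] / [4] / [7];  Q = [1, 3] / [2, 6] / [4] / [5]
  Insert 6 (step 7): P = [1, 2, 6] / [3, 5] / [4] / [7];  Q = [1, 3, 7] / [2, 6] / [4] / [5]
Final shape: (3, 2, 1, 1).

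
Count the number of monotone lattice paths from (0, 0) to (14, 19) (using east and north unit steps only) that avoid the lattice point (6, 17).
Number of paths = 814266585

Total paths from (0, 0) to (14, 19): C(33, 14) = 818809200. Paths through (6, 17): (paths (0, 0) → (6, 17)) × (paths (6, 17) → (14, 19)) = C(23, 6) · C(10, 8) = 100947 · 45 = 4542615. Avoidance count = 818809200 − 4542615 = 814266585.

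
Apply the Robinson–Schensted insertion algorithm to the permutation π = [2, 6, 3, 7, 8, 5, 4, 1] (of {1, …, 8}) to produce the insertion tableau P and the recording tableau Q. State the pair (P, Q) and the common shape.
P = [1, 3, 4, 8] / [2, 7] / [5] / [6];  Q = [1, 2, 4, 5] / [3, 6] / [7] / [8];  common shape = (4, 2, 1, 1)

Row-insert the values π_1, π_2, … into P one at a time, bumping the leftmost entry strictly greater than the inserted value down to the next row. The recording tableau Q records, in position (i, j), the step at which that cell was added to P.
  Insert 2 (step 1): P = [2];  Q = [1]
  Insert 6 (step 2): P = [2, 6];  Q = [1, 2]
  Insert 3 (step 3): P = [2, 3] / [6];  Q = [1, 2] / [3]
  Insert 7 (step 4): P = [2, 3, 7] / [6];  Q = [1, 2, 4] / [3]
  Insert 8 (step 5): P = [2, 3, 7, 8] / [6];  Q = [1, 2, 4, 5] / [3]
  Insert 5 (step 6): P = [2, 3, 5, 8] / [6, 7];  Q = [1, 2, 4, 5] / [3, 6]
  Insert 4 (step 7): P = [2, 3, 4, 8] / [5, 7] / [6];  Q = [1, 2, 4, 5] / [3, 6] / [7]
  Insert 1 (step 8): P = [1, 3, 4, 8] / [2, 7] / [5] / [6];  Q = [1, 2, 4, 5] / [3, 6] / [7] / [8]
Final shape: (4, 2, 1, 1).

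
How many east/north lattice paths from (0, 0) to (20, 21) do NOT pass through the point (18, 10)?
Number of paths = 268105334640

Total paths from (0, 0) to (20, 21): C(41, 20) = 269128937220. Paths through (18, 10): (paths (0, 0) → (18, 10)) × (paths (18, 10) → (20, 21)) = C(28, 18) · C(13, 2) = 13123110 · 78 = 1023602580. Avoidance count = 269128937220 − 1023602580 = 268105334640.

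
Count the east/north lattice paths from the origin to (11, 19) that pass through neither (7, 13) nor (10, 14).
Number of paths = 28441044

Inclusion–exclusion. Total paths: C(30, 11) = 54627300. Through P₁: C(20, 7)·C(10, 4) = 16279200. Through P₂: C(24, 10)·C(6, 1) = 11767536. Since P₁ is strictly southwest of P₂, a monotone path through both must visit P₁ then P₂; paths through both = C(20, 7)·C(4, 3)·C(6, 1) = 1860480. Avoid both = 54627300 − 16279200 − 11767536 + 1860480 = 28441044.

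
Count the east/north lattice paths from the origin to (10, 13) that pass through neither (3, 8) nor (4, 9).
Number of paths = 932536

Inclusion–exclusion. Total paths: C(23, 10) = 1144066. Through P₁: C(11, 3)·C(12, 7) = 130680. Through P₂: C(13, 4)·C(10, 6) = 150150. Since P₁ is strictly southwest of P₂, a monotone path through both must visit P₁ then P₂; paths through both = C(11, 3)·C(2, 1)·C(10, 6) = 69300. Avoid both = 1144066 − 130680 − 150150 + 69300 = 932536.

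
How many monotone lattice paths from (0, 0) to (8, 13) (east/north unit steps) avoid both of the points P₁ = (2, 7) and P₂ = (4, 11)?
Number of paths = 157851

Inclusion–exclusion. Total paths: C(21, 8) = 203490. Through P₁: C(9, 2)·C(12, 6) = 33264. Through P₂: C(15, 4)·C(6, 4) = 20475. Since P₁ is strictly southwest of P₂, a monotone path through both must visit P₁ then P₂; paths through both = C(9, 2)·C(6, 2)·C(6, 4) = 8100. Avoid both = 203490 − 33264 − 20475 + 8100 = 157851.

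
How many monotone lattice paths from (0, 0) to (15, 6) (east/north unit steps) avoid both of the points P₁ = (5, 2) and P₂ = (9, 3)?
Number of paths = 23583

Inclusion–exclusion. Total paths: C(21, 15) = 54264. Through P₁: C(7, 5)·C(14, 10) = 21021. Through P₂: C(12, 9)·C(9, 6) = 18480. Since P₁ is strictly southwest of P₂, a monotone path through both must visit P₁ then P₂; paths through both = C(7, 5)·C(5, 4)·C(9, 6) = 8820. Avoid both = 54264 − 21021 − 18480 + 8820 = 23583.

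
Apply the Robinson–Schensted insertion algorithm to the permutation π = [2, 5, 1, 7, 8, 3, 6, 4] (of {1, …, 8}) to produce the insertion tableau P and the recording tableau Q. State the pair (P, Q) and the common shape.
P = [1, 3, 4, 8] / [2, 5, 6] / [7];  Q = [1, 2, 4, 5] / [3, 6, 7] / [8];  common shape = (4, 3, 1)

Row-insert the values π_1, π_2, … into P one at a time, bumping the leftmost entry strictly greater than the inserted value down to the next row. The recording tableau Q records, in position (i, j), the step at which that cell was added to P.
  Insert 2 (step 1): P = [2];  Q = [1]
  Insert 5 (step 2): P = [2, 5];  Q = [1, 2]
  Insert 1 (step 3): P = [1, 5] / [2];  Q = [1, 2] / [3]
  Insert 7 (step 4): P = [1, 5, 7] / [2];  Q = [1, 2, 4] / [3]
  Insert 8 (step 5): P = [1, 5, 7, 8] / [2];  Q = [1, 2, 4, 5] / [3]
  Insert 3 (step 6): P = [1, 3, 7, 8] / [2, 5];  Q = [1, 2, 4, 5] / [3, 6]
  Insert 6 (step 7): P = [1, 3, 6, 8] / [2, 5, 7];  Q = [1, 2, 4, 5] / [3, 6, 7]
  Insert 4 (step 8): P = [1, 3, 4, 8] / [2, 5, 6] / [7];  Q = [1, 2, 4, 5] / [3, 6, 7] / [8]
Final shape: (4, 3, 1).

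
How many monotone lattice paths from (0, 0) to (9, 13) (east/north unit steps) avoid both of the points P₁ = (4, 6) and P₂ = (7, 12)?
Number of paths = 232856

Inclusion–exclusion. Total paths: C(22, 9) = 497420. Through P₁: C(10, 4)·C(12, 5) = 166320. Through P₂: C(19, 7)·C(3, 2) = 151164. Since P₁ is strictly southwest of P₂, a monotone path through both must visit P₁ then P₂; paths through both = C(10, 4)·C(9, 3)·C(3, 2) = 52920. Avoid both = 497420 − 166320 − 151164 + 52920 = 232856.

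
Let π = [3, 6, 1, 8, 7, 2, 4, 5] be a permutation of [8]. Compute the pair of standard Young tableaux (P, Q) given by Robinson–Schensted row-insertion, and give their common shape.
P = [1, 2, 4, 5] / [3, 6, 7] / [8];  Q = [1, 2, 4, 8] / [3, 5, 7] / [6];  common shape = (4, 3, 1)

Row-insert the values π_1, π_2, … into P one at a time, bumping the leftmost entry strictly greater than the inserted value down to the next row. The recording tableau Q records, in position (i, j), the step at which that cell was added to P.
  Insert 3 (step 1): P = [3];  Q = [1]
  Insert 6 (step 2): P = [3, 6];  Q = [1, 2]
  Insert 1 (step 3): P = [1, 6] / [3];  Q = [1, 2] / [3]
  Insert 8 (step 4): P = [1, 6, 8] / [3];  Q = [1, 2, 4] / [3]
  Insert 7 (step 5): P = [1, 6, 7] / [3, 8];  Q = [1, 2, 4] / [3, 5]
  Insert 2 (step 6): P = [1, 2, 7] / [3, 6] / [8];  Q = [1, 2, 4] / [3, 5] / [6]
  Insert 4 (step 7): P = [1, 2, 4] / [3, 6, 7] / [8];  Q = [1, 2, 4] / [3, 5, 7] / [6]
  Insert 5 (step 8): P = [1, 2, 4, 5] / [3, 6, 7] / [8];  Q = [1, 2, 4, 8] / [3, 5, 7] / [6]
Final shape: (4, 3, 1).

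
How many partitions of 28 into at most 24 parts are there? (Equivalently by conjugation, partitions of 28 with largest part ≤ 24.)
p(28, parts ≤ 24) = 3711

Use the recurrence p(n, m) = p(n, m−1) + p(n−m, m): either the largest part is < m (count p(n, m−1)) or the largest part is exactly m (remove one copy of m, count p(n−m, m)). With p(0, ·) = 1 this gives p(28, parts ≤ 24) = 3711. (By conjugating Young diagrams, this also counts partitions of 28 into at most 24 parts.)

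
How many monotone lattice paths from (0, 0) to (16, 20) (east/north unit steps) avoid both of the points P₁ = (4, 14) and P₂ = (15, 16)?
Number of paths = 5749558695

Inclusion–exclusion. Total paths: C(36, 16) = 7307872110. Through P₁: C(18, 4)·C(18, 12) = 56805840. Through P₂: C(31, 15)·C(5, 1) = 1502700975. Since P₁ is strictly southwest of P₂, a monotone path through both must visit P₁ then P₂; paths through both = C(18, 4)·C(13, 11)·C(5, 1) = 1193400. Avoid both = 7307872110 − 56805840 − 1502700975 + 1193400 = 5749558695.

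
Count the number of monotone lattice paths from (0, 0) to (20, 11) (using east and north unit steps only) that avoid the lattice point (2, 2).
Number of paths = 56551365

Total paths from (0, 0) to (20, 11): C(31, 20) = 84672315. Paths through (2, 2): (paths (0, 0) → (2, 2)) × (paths (2, 2) → (20, 11)) = C(4, 2) · C(27, 18) = 6 · 4686825 = 28120950. Avoidance count = 84672315 − 28120950 = 56551365.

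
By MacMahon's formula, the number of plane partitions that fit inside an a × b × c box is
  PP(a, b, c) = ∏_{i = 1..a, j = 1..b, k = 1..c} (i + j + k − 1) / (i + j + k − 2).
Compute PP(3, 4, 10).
PP(3, 4, 10) = 33157124

Evaluate the triple product over i = 1..3, j = 1..4, k = 1..10. The factors are (2/1) · (3/2) · (4/3) · (5/4) · (6/5) · (7/6) · (8/7) · (9/8) · … (120 factors total). The numerators and denominators telescope so the product is an integer; carrying out the multiplication exactly gives PP(3, 4, 10) = 33157124.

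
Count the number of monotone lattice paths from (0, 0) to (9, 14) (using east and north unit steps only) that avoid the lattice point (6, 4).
Number of paths = 757130

Total paths from (0, 0) to (9, 14): C(23, 9) = 817190. Paths through (6, 4): (paths (0, 0) → (6, 4)) × (paths (6, 4) → (9, 14)) = C(10, 6) · C(13, 3) = 210 · 286 = 60060. Avoidance count = 817190 − 60060 = 757130.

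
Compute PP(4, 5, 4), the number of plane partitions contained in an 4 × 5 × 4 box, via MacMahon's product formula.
PP(4, 5, 4) = 1646568

Evaluate the triple product over i = 1..4, j = 1..5, k = 1..4. The factors are (2/1) · (3/2) · (4/3) · (5/4) · (3/2) · (4/3) · (5/4) · (6/5) · … (80 factors total). The numerators and denominators telescope so the product is an integer; carrying out the multiplication exactly gives PP(4, 5, 4) = 1646568.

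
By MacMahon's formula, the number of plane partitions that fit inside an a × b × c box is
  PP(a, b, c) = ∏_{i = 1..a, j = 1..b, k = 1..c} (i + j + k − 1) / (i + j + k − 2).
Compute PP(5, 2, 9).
PP(5, 2, 9) = 1002001

Evaluate the triple product over i = 1..5, j = 1..2, k = 1..9. The factors are (2/1) · (3/2) · (4/3) · (5/4) · (6/5) · (7/6) · (8/7) · (9/8) · … (90 factors total). The numerators and denominators telescope so the product is an integer; carrying out the multiplication exactly gives PP(5, 2, 9) = 1002001.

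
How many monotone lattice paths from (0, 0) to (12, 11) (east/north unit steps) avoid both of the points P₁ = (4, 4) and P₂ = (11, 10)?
Number of paths = 436436

Inclusion–exclusion. Total paths: C(23, 12) = 1352078. Through P₁: C(8, 4)·C(15, 8) = 450450. Through P₂: C(21, 11)·C(2, 1) = 705432. Since P₁ is strictly southwest of P₂, a monotone path through both must visit P₁ then P₂; paths through both = C(8, 4)·C(13, 7)·C(2, 1) = 240240. Avoid both = 1352078 − 450450 − 705432 + 240240 = 436436.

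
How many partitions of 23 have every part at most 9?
p(23, parts ≤ 9) = 887

Use the recurrence p(n, m) = p(n, m−1) + p(n−m, m): either the largest part is < m (count p(n, m−1)) or the largest part is exactly m (remove one copy of m, count p(n−m, m)). With p(0, ·) = 1 this gives p(23, parts ≤ 9) = 887. (By conjugating Young diagrams, this also counts partitions of 23 into at most 9 parts.)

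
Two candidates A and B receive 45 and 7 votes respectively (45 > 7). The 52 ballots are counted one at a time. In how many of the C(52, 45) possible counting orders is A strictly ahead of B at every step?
Strict-lead orderings = 97765640

Total orderings of the 52 votes with 45 for A: C(52, 45) = 133784560. By the Bertrand ballot formula (Cycle Lemma / reflection principle), the number of orderings in which A is strictly ahead of B throughout is (p − q)/(p + q) · C(p + q, p) = (45 − 7)/(45 + 7) · 133784560 = 97765640.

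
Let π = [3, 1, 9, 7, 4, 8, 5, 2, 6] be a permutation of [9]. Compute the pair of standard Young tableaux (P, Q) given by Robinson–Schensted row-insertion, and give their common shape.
P = [1, 2, 5, 6] / [3, 4, 8] / [7] / [9];  Q = [1, 3, 6, 9] / [2, 4, 7] / [5] / [8];  common shape = (4, 3, 1, 1)

Row-insert the values π_1, π_2, … into P one at a time, bumping the leftmost entry strictly greater than the inserted value down to the next row. The recording tableau Q records, in position (i, j), the step at which that cell was added to P.
  Insert 3 (step 1): P = [3];  Q = [1]
  Insert 1 (step 2): P = [1] / [3];  Q = [1] / [2]
  Insert 9 (step 3): P = [1, 9] / [3];  Q = [1, 3] / [2]
  Insert 7 (step 4): P = [1, 7] / [3, 9];  Q = [1, 3] / [2, 4]
  Insert 4 (step 5): P = [1, 4] / [3, 7] / [9];  Q = [1, 3] / [2, 4] / [5]
  Insert 8 (step 6): P = [1, 4, 8] / [3, 7] / [9];  Q = [1, 3, 6] / [2, 4] / [5]
  Insert 5 (step 7): P = [1, 4, 5] / [3, 7, 8] / [9];  Q = [1, 3, 6] / [2, 4, 7] / [5]
  Insert 2 (step 8): P = [1, 2, 5] / [3, 4, 8] / [7] / [9];  Q = [1, 3, 6] / [2, 4, 7] / [5] / [8]
  Insert 6 (step 9): P = [1, 2, 5, 6] / [3, 4, 8] / [7] / [9];  Q = [1, 3, 6, 9] / [2, 4, 7] / [5] / [8]
Final shape: (4, 3, 1, 1).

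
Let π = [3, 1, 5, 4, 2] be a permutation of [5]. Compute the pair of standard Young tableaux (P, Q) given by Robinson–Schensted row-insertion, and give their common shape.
P = [1, 2] / [3, 4] / [5];  Q = [1, 3] / [2, 4] / [5];  common shape = (2, 2, 1)

Row-insert the values π_1, π_2, … into P one at a time, bumping the leftmost entry strictly greater than the inserted value down to the next row. The recording tableau Q records, in position (i, j), the step at which that cell was added to P.
  Insert 3 (step 1): P = [3];  Q = [1]
  Insert 1 (step 2): P = [1] / [3];  Q = [1] / [2]
  Insert 5 (step 3): P = [1, 5] / [3];  Q = [1, 3] / [2]
  Insert 4 (step 4): P = [1, 4] / [3, 5];  Q = [1, 3] / [2, 4]
  Insert 2 (step 5): P = [1, 2] / [3, 4] / [5];  Q = [1, 3] / [2, 4] / [5]
Final shape: (2, 2, 1).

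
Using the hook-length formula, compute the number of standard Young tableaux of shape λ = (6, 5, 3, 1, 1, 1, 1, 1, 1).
# SYT of shape (6, 5, 3, 1, 1, 1, 1, 1, 1) = 55426800

Hook-length formula: f^λ = n! / Π hook(c), product over all cells c of the Young diagram. For λ = (6, 5, 3, 1, 1, 1, 1, 1, 1), n = 20 boxes. Hook lengths by row (left-to-right, top-to-bottom): [14, 7, 6, 4, 3, 1]; [12, 5, 4, 2, 1]; [9, 2, 1]; [6]; [5]; [4]; [3]; [2]; [1]. Product of hooks = 43893964800. So f^λ = 20! / 43893964800 = 2432902008176640000 / 43893964800 = 55426800.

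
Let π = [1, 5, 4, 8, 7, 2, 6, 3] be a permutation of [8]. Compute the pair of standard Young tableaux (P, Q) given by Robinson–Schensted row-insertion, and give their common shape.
P = [1, 2, 3] / [4, 6] / [5, 7] / [8];  Q = [1, 2, 4] / [3, 5] / [6, 7] / [8];  common shape = (3, 2, 2, 1)

Row-insert the values π_1, π_2, … into P one at a time, bumping the leftmost entry strictly greater than the inserted value down to the next row. The recording tableau Q records, in position (i, j), the step at which that cell was added to P.
  Insert 1 (step 1): P = [1];  Q = [1]
  Insert 5 (step 2): P = [1, 5];  Q = [1, 2]
  Insert 4 (step 3): P = [1, 4] / [5];  Q = [1, 2] / [3]
  Insert 8 (step 4): P = [1, 4, 8] / [5];  Q = [1, 2, 4] / [3]
  Insert 7 (step 5): P = [1, 4, 7] / [5, 8];  Q = [1, 2, 4] / [3, 5]
  Insert 2 (step 6): P = [1, 2, 7] / [4, 8] / [5];  Q = [1, 2, 4] / [3, 5] / [6]
  Insert 6 (step 7): P = [1, 2, 6] / [4, 7] / [5, 8];  Q = [1, 2, 4] / [3, 5] / [6, 7]
  Insert 3 (step 8): P = [1, 2, 3] / [4, 6] / [5, 7] / [8];  Q = [1, 2, 4] / [3, 5] / [6, 7] / [8]
Final shape: (3, 2, 2, 1).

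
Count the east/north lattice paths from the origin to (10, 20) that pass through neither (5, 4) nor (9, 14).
Number of paths = 22643593

Inclusion–exclusion. Total paths: C(30, 10) = 30045015. Through P₁: C(9, 5)·C(21, 5) = 2563974. Through P₂: C(23, 9)·C(7, 1) = 5720330. Since P₁ is strictly southwest of P₂, a monotone path through both must visit P₁ then P₂; paths through both = C(9, 5)·C(14, 4)·C(7, 1) = 882882. Avoid both = 30045015 − 2563974 − 5720330 + 882882 = 22643593.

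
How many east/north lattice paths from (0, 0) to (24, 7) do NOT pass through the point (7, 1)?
Number of paths = 1821999

Total paths from (0, 0) to (24, 7): C(31, 24) = 2629575. Paths through (7, 1): (paths (0, 0) → (7, 1)) × (paths (7, 1) → (24, 7)) = C(8, 7) · C(23, 17) = 8 · 100947 = 807576. Avoidance count = 2629575 − 807576 = 1821999.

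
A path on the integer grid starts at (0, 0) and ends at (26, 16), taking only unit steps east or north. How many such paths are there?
Number of paths = 166509721602

A monotone lattice path from (0, 0) to (26, 16) consists of 26 east steps and 16 north steps in some order, so it is determined by which 26 of the 42 steps are east. The count is C(42, 26) = 166509721602.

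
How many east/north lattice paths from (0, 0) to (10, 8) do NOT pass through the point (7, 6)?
Number of paths = 26598

Total paths from (0, 0) to (10, 8): C(18, 10) = 43758. Paths through (7, 6): (paths (0, 0) → (7, 6)) × (paths (7, 6) → (10, 8)) = C(13, 7) · C(5, 3) = 1716 · 10 = 17160. Avoidance count = 43758 − 17160 = 26598.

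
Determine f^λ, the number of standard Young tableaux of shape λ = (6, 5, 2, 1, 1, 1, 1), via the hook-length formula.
# SYT of shape (6, 5, 2, 1, 1, 1, 1) = 1633632

Hook-length formula: f^λ = n! / Π hook(c), product over all cells c of the Young diagram. For λ = (6, 5, 2, 1, 1, 1, 1), n = 17 boxes. Hook lengths by row (left-to-right, top-to-bottom): [12, 7, 5, 4, 3, 1]; [10, 5, 3, 2, 1]; [6, 1]; [4]; [3]; [2]; [1]. Product of hooks = 217728000. So f^λ = 17! / 217728000 = 355687428096000 / 217728000 = 1633632.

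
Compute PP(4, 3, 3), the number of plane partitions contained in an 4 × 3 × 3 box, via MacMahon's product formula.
PP(4, 3, 3) = 4116

Evaluate the triple product over i = 1..4, j = 1..3, k = 1..3. The factors are (2/1) · (3/2) · (4/3) · (3/2) · (4/3) · (5/4) · (4/3) · (5/4) · … (36 factors total). The numerators and denominators telescope so the product is an integer; carrying out the multiplication exactly gives PP(4, 3, 3) = 4116.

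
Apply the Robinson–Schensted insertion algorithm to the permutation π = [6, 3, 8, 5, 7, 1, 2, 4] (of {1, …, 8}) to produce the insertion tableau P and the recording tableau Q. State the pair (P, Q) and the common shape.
P = [1, 2, 4] / [3, 5, 7] / [6, 8];  Q = [1, 3, 5] / [2, 4, 8] / [6, 7];  common shape = (3, 3, 2)

Row-insert the values π_1, π_2, … into P one at a time, bumping the leftmost entry strictly greater than the inserted value down to the next row. The recording tableau Q records, in position (i, j), the step at which that cell was added to P.
  Insert 6 (step 1): P = [6];  Q = [1]
  Insert 3 (step 2): P = [3] / [6];  Q = [1] / [2]
  Insert 8 (step 3): P = [3, 8] / [6];  Q = [1, 3] / [2]
  Insert 5 (step 4): P = [3, 5] / [6, 8];  Q = [1, 3] / [2, 4]
  Insert 7 (step 5): P = [3, 5, 7] / [6, 8];  Q = [1, 3, 5] / [2, 4]
  Insert 1 (step 6): P = [1, 5, 7] / [3, 8] / [6];  Q = [1, 3, 5] / [2, 4] / [6]
  Insert 2 (step 7): P = [1, 2, 7] / [3, 5] / [6, 8];  Q = [1, 3, 5] / [2, 4] / [6, 7]
  Insert 4 (step 8): P = [1, 2, 4] / [3, 5, 7] / [6, 8];  Q = [1, 3, 5] / [2, 4, 8] / [6, 7]
Final shape: (3, 3, 2).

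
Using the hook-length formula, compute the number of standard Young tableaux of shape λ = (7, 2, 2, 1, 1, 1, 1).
# SYT of shape (7, 2, 2, 1, 1, 1, 1) = 51975

Hook-length formula: f^λ = n! / Π hook(c), product over all cells c of the Young diagram. For λ = (7, 2, 2, 1, 1, 1, 1), n = 15 boxes. Hook lengths by row (left-to-right, top-to-bottom): [13, 8, 5, 4, 3, 2, 1]; [7, 2]; [6, 1]; [4]; [3]; [2]; [1]. Product of hooks = 25159680. So f^λ = 15! / 25159680 = 1307674368000 / 25159680 = 51975.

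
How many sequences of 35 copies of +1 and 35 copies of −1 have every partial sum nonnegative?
C_35 = 3116285494907301262

These ballot sequences are counted by the Catalan number C_n = (1/(n + 1)) · C(2n, n). For n = 35: C_35 = (1/36) · C(70, 35) = 112186277816662845432/36 = 3116285494907301262.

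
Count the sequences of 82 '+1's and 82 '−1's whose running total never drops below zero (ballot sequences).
C_82 = 17526585015616776834735140517915655636396234280

These ballot sequences are counted by the Catalan number C_n = (1/(n + 1)) · C(2n, n). For n = 82: C_82 = (1/83) · C(164, 82) = 1454706556296192477283016662986999417820887445240/83 = 17526585015616776834735140517915655636396234280.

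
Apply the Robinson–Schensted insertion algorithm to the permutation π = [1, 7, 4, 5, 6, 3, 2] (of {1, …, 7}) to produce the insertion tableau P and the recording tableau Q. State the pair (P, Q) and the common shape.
P = [1, 2, 5, 6] / [3] / [4] / [7];  Q = [1, 2, 4, 5] / [3] / [6] / [7];  common shape = (4, 1, 1, 1)

Row-insert the values π_1, π_2, … into P one at a time, bumping the leftmost entry strictly greater than the inserted value down to the next row. The recording tableau Q records, in position (i, j), the step at which that cell was added to P.
  Insert 1 (step 1): P = [1];  Q = [1]
  Insert 7 (step 2): P = [1, 7];  Q = [1, 2]
  Insert 4 (step 3): P = [1, 4] / [7];  Q = [1, 2] / [3]
  Insert 5 (step 4): P = [1, 4, 5] / [7];  Q = [1, 2, 4] / [3]
  Insert 6 (step 5): P = [1, 4, 5, 6] / [7];  Q = [1, 2, 4, 5] / [3]
  Insert 3 (step 6): P = [1, 3, 5, 6] / [4] / [7];  Q = [1, 2, 4, 5] / [3] / [6]
  Insert 2 (step 7): P = [1, 2, 5, 6] / [3] / [4] / [7];  Q = [1, 2, 4, 5] / [3] / [6] / [7]
Final shape: (4, 1, 1, 1).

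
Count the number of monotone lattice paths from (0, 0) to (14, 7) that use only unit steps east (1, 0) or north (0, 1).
Number of paths = 116280

A monotone lattice path from (0, 0) to (14, 7) consists of 14 east steps and 7 north steps in some order, so it is determined by which 14 of the 21 steps are east. The count is C(21, 14) = 116280.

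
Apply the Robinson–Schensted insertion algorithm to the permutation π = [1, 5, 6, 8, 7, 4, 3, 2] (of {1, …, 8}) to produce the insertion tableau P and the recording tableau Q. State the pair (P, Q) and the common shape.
P = [1, 2, 6, 7] / [3] / [4] / [5] / [8];  Q = [1, 2, 3, 4] / [5] / [6] / [7] / [8];  common shape = (4, 1, 1, 1, 1)

Row-insert the values π_1, π_2, … into P one at a time, bumping the leftmost entry strictly greater than the inserted value down to the next row. The recording tableau Q records, in position (i, j), the step at which that cell was added to P.
  Insert 1 (step 1): P = [1];  Q = [1]
  Insert 5 (step 2): P = [1, 5];  Q = [1, 2]
  Insert 6 (step 3): P = [1, 5, 6];  Q = [1, 2, 3]
  Insert 8 (step 4): P = [1, 5, 6, 8];  Q = [1, 2, 3, 4]
  Insert 7 (step 5): P = [1, 5, 6, 7] / [8];  Q = [1, 2, 3, 4] / [5]
  Insert 4 (step 6): P = [1, 4, 6, 7] / [5] / [8];  Q = [1, 2, 3, 4] / [5] / [6]
  Insert 3 (step 7): P = [1, 3, 6, 7] / [4] / [5] / [8];  Q = [1, 2, 3, 4] / [5] / [6] / [7]
  Insert 2 (step 8): P = [1, 2, 6, 7] / [3] / [4] / [5] / [8];  Q = [1, 2, 3, 4] / [5] / [6] / [7] / [8]
Final shape: (4, 1, 1, 1, 1).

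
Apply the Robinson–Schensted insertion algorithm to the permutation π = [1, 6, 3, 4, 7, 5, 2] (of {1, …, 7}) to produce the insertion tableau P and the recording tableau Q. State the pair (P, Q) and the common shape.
P = [1, 2, 4, 5] / [3, 7] / [6];  Q = [1, 2, 4, 5] / [3, 6] / [7];  common shape = (4, 2, 1)

Row-insert the values π_1, π_2, … into P one at a time, bumping the leftmost entry strictly greater than the inserted value down to the next row. The recording tableau Q records, in position (i, j), the step at which that cell was added to P.
  Insert 1 (step 1): P = [1];  Q = [1]
  Insert 6 (step 2): P = [1, 6];  Q = [1, 2]
  Insert 3 (step 3): P = [1, 3] / [6];  Q = [1, 2] / [3]
  Insert 4 (step 4): P = [1, 3, 4] / [6];  Q = [1, 2, 4] / [3]
  Insert 7 (step 5): P = [1, 3, 4, 7] / [6];  Q = [1, 2, 4, 5] / [3]
  Insert 5 (step 6): P = [1, 3, 4, 5] / [6, 7];  Q = [1, 2, 4, 5] / [3, 6]
  Insert 2 (step 7): P = [1, 2, 4, 5] / [3, 7] / [6];  Q = [1, 2, 4, 5] / [3, 6] / [7]
Final shape: (4, 2, 1).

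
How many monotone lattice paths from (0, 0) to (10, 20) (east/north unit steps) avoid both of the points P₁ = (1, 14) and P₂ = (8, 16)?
Number of paths = 18945975

Inclusion–exclusion. Total paths: C(30, 10) = 30045015. Through P₁: C(15, 1)·C(15, 9) = 75075. Through P₂: C(24, 8)·C(6, 2) = 11032065. Since P₁ is strictly southwest of P₂, a monotone path through both must visit P₁ then P₂; paths through both = C(15, 1)·C(9, 7)·C(6, 2) = 8100. Avoid both = 30045015 − 75075 − 11032065 + 8100 = 18945975.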